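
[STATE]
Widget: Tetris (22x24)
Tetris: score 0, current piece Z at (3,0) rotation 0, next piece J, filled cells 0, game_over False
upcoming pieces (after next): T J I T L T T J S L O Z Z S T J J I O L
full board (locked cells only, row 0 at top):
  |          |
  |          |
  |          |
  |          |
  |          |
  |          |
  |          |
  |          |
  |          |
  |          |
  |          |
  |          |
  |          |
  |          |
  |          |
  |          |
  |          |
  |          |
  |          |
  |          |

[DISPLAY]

   ▓▓     │Next:      
    ▓▓    │█          
          │███        
          │           
          │           
          │           
          │Score:     
          │0          
          │           
          │           
          │           
          │           
          │           
          │           
          │           
          │           
          │           
          │           
          │           
          │           
          │           
          │           
          │           
          │           


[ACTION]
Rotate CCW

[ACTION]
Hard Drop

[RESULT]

   █      │Next:      
   ███    │ ▒         
          │▒▒▒        
          │           
          │           
          │           
          │Score:     
          │0          
          │           
          │           
          │           
          │           
          │           
          │           
          │           
          │           
          │           
    ▓     │           
   ▓▓     │           
   ▓      │           
          │           
          │           
          │           
          │           


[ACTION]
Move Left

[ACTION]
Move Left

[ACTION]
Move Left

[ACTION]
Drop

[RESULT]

          │Next:      
█         │ ▒         
███       │▒▒▒        
          │           
          │           
          │           
          │Score:     
          │0          
          │           
          │           
          │           
          │           
          │           
          │           
          │           
          │           
          │           
    ▓     │           
   ▓▓     │           
   ▓      │           
          │           
          │           
          │           
          │           


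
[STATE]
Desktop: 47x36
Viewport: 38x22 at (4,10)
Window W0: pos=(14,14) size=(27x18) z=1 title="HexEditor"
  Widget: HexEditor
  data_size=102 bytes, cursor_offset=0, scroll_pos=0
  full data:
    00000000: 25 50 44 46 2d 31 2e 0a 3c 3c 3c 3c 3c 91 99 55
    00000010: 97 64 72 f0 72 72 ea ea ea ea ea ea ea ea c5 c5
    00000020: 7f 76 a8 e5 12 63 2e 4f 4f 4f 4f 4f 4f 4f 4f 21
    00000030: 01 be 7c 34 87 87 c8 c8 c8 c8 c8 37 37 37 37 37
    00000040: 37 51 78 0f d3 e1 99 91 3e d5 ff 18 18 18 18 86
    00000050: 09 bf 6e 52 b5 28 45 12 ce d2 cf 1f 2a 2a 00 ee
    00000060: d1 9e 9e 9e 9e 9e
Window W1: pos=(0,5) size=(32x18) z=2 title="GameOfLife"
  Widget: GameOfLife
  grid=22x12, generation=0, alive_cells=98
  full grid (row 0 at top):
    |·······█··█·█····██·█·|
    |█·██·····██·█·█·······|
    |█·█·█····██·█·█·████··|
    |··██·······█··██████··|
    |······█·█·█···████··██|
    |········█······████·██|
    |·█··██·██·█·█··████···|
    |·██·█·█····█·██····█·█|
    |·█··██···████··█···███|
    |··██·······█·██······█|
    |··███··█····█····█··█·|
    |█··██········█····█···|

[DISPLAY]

█·····██·█·█·······        ┃          
·█····██·█·█·████··        ┃          
█·······█··██████··        ┃          
···█·█·█···████··██        ┃          
·····█······████·██        ┃━━━━━━━━┓ 
·██·██·█·█··████···        ┃        ┃ 
·█·█····█·██····█·█        ┃────────┨ 
·██···████··█···███        ┃4 46 2d ┃ 
█·······█·██······█        ┃2 f0 72 ┃ 
██··█····█····█··█·        ┃8 e5 12 ┃ 
██········█····█···        ┃c 34 87 ┃ 
                           ┃8 0f d3 ┃ 
━━━━━━━━━━━━━━━━━━━━━━━━━━━┛e 52 b5 ┃ 
          ┃00000060  d1 9e 9e 9e 9e ┃ 
          ┃                         ┃ 
          ┃                         ┃ 
          ┃                         ┃ 
          ┃                         ┃ 
          ┃                         ┃ 
          ┃                         ┃ 
          ┃                         ┃ 
          ┗━━━━━━━━━━━━━━━━━━━━━━━━━┛ 


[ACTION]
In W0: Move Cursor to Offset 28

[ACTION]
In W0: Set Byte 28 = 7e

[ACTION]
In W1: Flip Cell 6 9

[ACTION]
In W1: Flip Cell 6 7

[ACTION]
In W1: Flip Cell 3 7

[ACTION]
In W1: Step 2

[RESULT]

█····█·███·██······        ┃          
·█····█·███·█······        ┃          
█···█··█···········        ┃          
········█········██        ┃          
█·██·············██        ┃━━━━━━━━┓ 
███·······██······█        ┃        ┃ 
···█·█·██·██···█··█        ┃────────┨ 
·███········█···█·█        ┃4 46 2d ┃ 
·██·······███······        ┃2 f0 72 ┃ 
···········█·······        ┃8 e5 12 ┃ 
···················        ┃c 34 87 ┃ 
                           ┃8 0f d3 ┃ 
━━━━━━━━━━━━━━━━━━━━━━━━━━━┛e 52 b5 ┃ 
          ┃00000060  d1 9e 9e 9e 9e ┃ 
          ┃                         ┃ 
          ┃                         ┃ 
          ┃                         ┃ 
          ┃                         ┃ 
          ┃                         ┃ 
          ┃                         ┃ 
          ┃                         ┃ 
          ┗━━━━━━━━━━━━━━━━━━━━━━━━━┛ 


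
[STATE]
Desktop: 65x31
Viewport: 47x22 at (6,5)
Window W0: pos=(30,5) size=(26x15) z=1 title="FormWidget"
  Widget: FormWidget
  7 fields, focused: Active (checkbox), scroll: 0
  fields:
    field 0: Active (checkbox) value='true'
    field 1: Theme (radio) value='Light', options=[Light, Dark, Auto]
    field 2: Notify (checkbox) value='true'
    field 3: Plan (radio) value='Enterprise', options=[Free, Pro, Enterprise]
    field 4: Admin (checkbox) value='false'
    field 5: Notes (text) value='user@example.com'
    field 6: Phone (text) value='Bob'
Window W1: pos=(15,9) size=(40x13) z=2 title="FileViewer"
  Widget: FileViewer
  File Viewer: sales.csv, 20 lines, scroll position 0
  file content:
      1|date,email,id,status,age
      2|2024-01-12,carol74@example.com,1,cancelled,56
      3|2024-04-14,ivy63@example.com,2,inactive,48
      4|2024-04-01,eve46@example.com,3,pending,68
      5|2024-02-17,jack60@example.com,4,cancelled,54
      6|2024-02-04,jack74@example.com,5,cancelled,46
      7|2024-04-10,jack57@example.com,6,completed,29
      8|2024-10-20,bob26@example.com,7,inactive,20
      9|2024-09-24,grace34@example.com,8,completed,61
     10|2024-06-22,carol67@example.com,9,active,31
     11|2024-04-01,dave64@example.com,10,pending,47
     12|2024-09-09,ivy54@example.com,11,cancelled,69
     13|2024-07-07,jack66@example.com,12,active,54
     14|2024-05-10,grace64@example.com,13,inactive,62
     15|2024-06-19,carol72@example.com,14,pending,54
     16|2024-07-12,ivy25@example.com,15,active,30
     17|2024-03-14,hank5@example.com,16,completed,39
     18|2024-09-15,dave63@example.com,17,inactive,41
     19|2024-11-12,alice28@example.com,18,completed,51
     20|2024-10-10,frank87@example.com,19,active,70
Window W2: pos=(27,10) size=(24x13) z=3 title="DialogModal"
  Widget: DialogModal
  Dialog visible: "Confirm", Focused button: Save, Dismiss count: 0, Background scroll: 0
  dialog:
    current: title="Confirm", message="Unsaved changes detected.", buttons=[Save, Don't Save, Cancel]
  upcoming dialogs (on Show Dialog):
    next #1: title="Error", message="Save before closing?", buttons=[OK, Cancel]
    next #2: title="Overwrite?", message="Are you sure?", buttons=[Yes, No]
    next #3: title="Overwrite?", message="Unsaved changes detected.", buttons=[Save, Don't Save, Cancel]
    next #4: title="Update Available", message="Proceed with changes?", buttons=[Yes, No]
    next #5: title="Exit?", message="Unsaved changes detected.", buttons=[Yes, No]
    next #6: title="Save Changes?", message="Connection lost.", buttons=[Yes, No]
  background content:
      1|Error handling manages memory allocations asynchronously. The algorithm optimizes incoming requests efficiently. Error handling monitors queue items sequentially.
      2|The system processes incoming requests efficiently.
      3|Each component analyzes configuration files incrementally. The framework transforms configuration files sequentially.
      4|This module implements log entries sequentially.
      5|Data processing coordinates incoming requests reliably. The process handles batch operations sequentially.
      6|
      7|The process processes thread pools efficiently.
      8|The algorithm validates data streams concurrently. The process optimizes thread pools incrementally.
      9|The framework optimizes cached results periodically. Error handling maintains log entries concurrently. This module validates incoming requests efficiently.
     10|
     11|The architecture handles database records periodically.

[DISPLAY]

                        ┏━━━━━━━━━━━━━━━━━━━━━━
                        ┃ FormWidget           
                        ┠──────────────────────
                        ┃> Active:     [x]     
         ┏━━━━━━━━━━━━━━━━━━━━━━━━━━━━━━━━━━━━━
         ┃ FileViewer┏━━━━━━━━━━━━━━━━━━━━━━┓  
         ┠───────────┃ DialogModal          ┃──
         ┃date,email,┠──────────────────────┨  
         ┃2024-01-12,┃Error handling manages┃nc
         ┃2024-04-14,┃The system processes i┃ti
         ┃2024-04-01,┃Ea┌────────────────┐ze┃in
         ┃2024-02-17,┃Th│    Confirm     │ts┃ce
         ┃2024-02-04,┃Da│Unsaved changes │di┃ce
         ┃2024-04-10,┃  │[Save]  Don't Sa│  ┃pl
         ┃2024-10-20,┃Th└────────────────┘s ┃ti
         ┃2024-09-24,┃The algorithm validate┃mp
         ┗━━━━━━━━━━━┃The framework optimize┃━━
                     ┗━━━━━━━━━━━━━━━━━━━━━━┛  
                                               
                                               
                                               
                                               


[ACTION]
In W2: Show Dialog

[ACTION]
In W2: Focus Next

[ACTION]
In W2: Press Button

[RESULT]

                        ┏━━━━━━━━━━━━━━━━━━━━━━
                        ┃ FormWidget           
                        ┠──────────────────────
                        ┃> Active:     [x]     
         ┏━━━━━━━━━━━━━━━━━━━━━━━━━━━━━━━━━━━━━
         ┃ FileViewer┏━━━━━━━━━━━━━━━━━━━━━━┓  
         ┠───────────┃ DialogModal          ┃──
         ┃date,email,┠──────────────────────┨  
         ┃2024-01-12,┃Error handling manages┃nc
         ┃2024-04-14,┃The system processes i┃ti
         ┃2024-04-01,┃Each component analyze┃in
         ┃2024-02-17,┃This module implements┃ce
         ┃2024-02-04,┃Data processing coordi┃ce
         ┃2024-04-10,┃                      ┃pl
         ┃2024-10-20,┃The process processes ┃ti
         ┃2024-09-24,┃The algorithm validate┃mp
         ┗━━━━━━━━━━━┃The framework optimize┃━━
                     ┗━━━━━━━━━━━━━━━━━━━━━━┛  
                                               
                                               
                                               
                                               


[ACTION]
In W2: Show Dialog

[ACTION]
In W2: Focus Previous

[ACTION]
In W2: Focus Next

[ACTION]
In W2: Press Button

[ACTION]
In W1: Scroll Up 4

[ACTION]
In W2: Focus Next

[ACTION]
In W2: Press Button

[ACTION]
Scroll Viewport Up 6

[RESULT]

                                               
                                               
                                               
                                               
                                               
                        ┏━━━━━━━━━━━━━━━━━━━━━━
                        ┃ FormWidget           
                        ┠──────────────────────
                        ┃> Active:     [x]     
         ┏━━━━━━━━━━━━━━━━━━━━━━━━━━━━━━━━━━━━━
         ┃ FileViewer┏━━━━━━━━━━━━━━━━━━━━━━┓  
         ┠───────────┃ DialogModal          ┃──
         ┃date,email,┠──────────────────────┨  
         ┃2024-01-12,┃Error handling manages┃nc
         ┃2024-04-14,┃The system processes i┃ti
         ┃2024-04-01,┃Each component analyze┃in
         ┃2024-02-17,┃This module implements┃ce
         ┃2024-02-04,┃Data processing coordi┃ce
         ┃2024-04-10,┃                      ┃pl
         ┃2024-10-20,┃The process processes ┃ti
         ┃2024-09-24,┃The algorithm validate┃mp
         ┗━━━━━━━━━━━┃The framework optimize┃━━


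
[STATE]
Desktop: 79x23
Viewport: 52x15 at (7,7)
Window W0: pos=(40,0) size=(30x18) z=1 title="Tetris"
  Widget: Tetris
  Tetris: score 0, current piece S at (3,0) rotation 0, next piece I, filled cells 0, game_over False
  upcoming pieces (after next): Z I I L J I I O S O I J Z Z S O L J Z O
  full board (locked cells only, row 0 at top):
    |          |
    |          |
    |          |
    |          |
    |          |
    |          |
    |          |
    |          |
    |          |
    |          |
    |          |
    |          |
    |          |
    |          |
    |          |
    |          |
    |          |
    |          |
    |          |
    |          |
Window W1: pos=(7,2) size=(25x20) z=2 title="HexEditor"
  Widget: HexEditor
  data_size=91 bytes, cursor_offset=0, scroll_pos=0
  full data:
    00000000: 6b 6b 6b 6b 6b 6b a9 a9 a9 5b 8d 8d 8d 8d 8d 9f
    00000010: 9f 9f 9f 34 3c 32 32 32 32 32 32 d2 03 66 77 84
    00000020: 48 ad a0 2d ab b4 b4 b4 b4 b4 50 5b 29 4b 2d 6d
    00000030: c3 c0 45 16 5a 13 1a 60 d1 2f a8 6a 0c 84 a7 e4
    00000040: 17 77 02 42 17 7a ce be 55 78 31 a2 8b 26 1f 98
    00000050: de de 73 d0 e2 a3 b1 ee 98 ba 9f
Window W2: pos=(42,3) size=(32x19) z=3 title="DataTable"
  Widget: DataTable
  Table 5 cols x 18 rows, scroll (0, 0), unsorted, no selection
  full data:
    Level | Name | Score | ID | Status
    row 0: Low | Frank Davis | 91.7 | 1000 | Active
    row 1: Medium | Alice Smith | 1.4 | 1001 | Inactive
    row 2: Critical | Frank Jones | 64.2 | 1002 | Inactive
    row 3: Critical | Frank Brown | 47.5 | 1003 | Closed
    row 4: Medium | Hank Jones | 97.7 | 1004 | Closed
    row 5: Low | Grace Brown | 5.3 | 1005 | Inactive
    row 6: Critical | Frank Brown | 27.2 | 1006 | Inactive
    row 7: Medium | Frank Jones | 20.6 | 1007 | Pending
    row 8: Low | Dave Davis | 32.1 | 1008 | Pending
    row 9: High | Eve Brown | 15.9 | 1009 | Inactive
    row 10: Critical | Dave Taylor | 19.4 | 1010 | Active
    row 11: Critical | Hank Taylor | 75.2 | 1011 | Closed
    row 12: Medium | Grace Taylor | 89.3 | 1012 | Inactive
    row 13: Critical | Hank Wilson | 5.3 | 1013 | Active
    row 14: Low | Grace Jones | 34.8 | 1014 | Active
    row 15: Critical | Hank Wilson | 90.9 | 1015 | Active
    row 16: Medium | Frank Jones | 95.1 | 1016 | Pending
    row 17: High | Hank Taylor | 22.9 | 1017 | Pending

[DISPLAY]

┃00000020  48 ad a0 2d a┃        ┃ ┃────────┼───────
┃00000030  c3 c0 45 16 5┃        ┃ ┃Low     │Frank D
┃00000040  17 77 02 42 1┃        ┃ ┃Medium  │Alice S
┃00000050  de de 73 d0 e┃        ┃ ┃Critical│Frank J
┃                       ┃        ┃ ┃Critical│Frank B
┃                       ┃        ┃ ┃Medium  │Hank Jo
┃                       ┃        ┃ ┃Low     │Grace B
┃                       ┃        ┃ ┃Critical│Frank B
┃                       ┃        ┃ ┃Medium  │Frank J
┃                       ┃        ┃ ┃Low     │Dave Da
┃                       ┃        ┗━┃High    │Eve Bro
┃                       ┃          ┃Critical│Dave Ta
┃                       ┃          ┃Critical│Hank Ta
┃                       ┃          ┃Medium  │Grace T
┗━━━━━━━━━━━━━━━━━━━━━━━┛          ┗━━━━━━━━━━━━━━━━


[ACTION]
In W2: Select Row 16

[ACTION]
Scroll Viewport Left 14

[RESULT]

       ┃00000020  48 ad a0 2d a┃        ┃ ┃────────┼
       ┃00000030  c3 c0 45 16 5┃        ┃ ┃Low     │
       ┃00000040  17 77 02 42 1┃        ┃ ┃Medium  │
       ┃00000050  de de 73 d0 e┃        ┃ ┃Critical│
       ┃                       ┃        ┃ ┃Critical│
       ┃                       ┃        ┃ ┃Medium  │
       ┃                       ┃        ┃ ┃Low     │
       ┃                       ┃        ┃ ┃Critical│
       ┃                       ┃        ┃ ┃Medium  │
       ┃                       ┃        ┃ ┃Low     │
       ┃                       ┃        ┗━┃High    │
       ┃                       ┃          ┃Critical│
       ┃                       ┃          ┃Critical│
       ┃                       ┃          ┃Medium  │
       ┗━━━━━━━━━━━━━━━━━━━━━━━┛          ┗━━━━━━━━━


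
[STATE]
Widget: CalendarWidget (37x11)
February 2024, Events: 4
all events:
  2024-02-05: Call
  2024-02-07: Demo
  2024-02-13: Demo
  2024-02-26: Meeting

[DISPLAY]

            February 2024            
Mo Tu We Th Fr Sa Su                 
          1  2  3  4                 
 5*  6  7*  8  9 10 11               
12 13* 14 15 16 17 18                
19 20 21 22 23 24 25                 
26* 27 28 29                         
                                     
                                     
                                     
                                     


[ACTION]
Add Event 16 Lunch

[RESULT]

            February 2024            
Mo Tu We Th Fr Sa Su                 
          1  2  3  4                 
 5*  6  7*  8  9 10 11               
12 13* 14 15 16* 17 18               
19 20 21 22 23 24 25                 
26* 27 28 29                         
                                     
                                     
                                     
                                     


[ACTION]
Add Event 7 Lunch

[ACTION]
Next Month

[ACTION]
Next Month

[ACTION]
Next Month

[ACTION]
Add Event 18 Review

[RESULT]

               May 2024              
Mo Tu We Th Fr Sa Su                 
       1  2  3  4  5                 
 6  7  8  9 10 11 12                 
13 14 15 16 17 18* 19                
20 21 22 23 24 25 26                 
27 28 29 30 31                       
                                     
                                     
                                     
                                     


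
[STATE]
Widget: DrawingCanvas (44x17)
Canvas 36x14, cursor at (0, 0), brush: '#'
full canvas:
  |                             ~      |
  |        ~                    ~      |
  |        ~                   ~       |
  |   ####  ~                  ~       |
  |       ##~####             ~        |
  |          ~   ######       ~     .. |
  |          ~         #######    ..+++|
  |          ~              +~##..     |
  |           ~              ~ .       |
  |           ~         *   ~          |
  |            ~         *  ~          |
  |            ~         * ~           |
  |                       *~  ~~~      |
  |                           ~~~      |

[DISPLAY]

+                            ~              
        ~                    ~              
        ~                   ~               
   ####  ~                  ~               
       ##~####             ~                
          ~   ######       ~     ..         
          ~         #######    ..+++        
          ~              +~##..             
           ~              ~ .               
           ~         *   ~                  
            ~         *  ~                  
            ~         * ~                   
                       *~  ~~~              
                           ~~~              
                                            
                                            
                                            


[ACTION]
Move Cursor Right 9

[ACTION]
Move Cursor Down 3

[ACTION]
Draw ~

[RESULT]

                             ~              
        ~                    ~              
        ~                   ~               
   ####  ~                  ~               
       ##~####             ~                
          ~   ######       ~     ..         
          ~         #######    ..+++        
          ~              +~##..             
           ~              ~ .               
           ~         *   ~                  
            ~         *  ~                  
            ~         * ~                   
                       *~  ~~~              
                           ~~~              
                                            
                                            
                                            


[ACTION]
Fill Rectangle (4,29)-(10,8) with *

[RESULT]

                             ~              
        ~                    ~              
        ~                   ~               
   ####  ~                  ~               
       #**********************              
        **********************   ..         
        ********************** ..+++        
        **********************.             
        **********************              
        **********************              
        **********************              
            ~         * ~                   
                       *~  ~~~              
                           ~~~              
                                            
                                            
                                            


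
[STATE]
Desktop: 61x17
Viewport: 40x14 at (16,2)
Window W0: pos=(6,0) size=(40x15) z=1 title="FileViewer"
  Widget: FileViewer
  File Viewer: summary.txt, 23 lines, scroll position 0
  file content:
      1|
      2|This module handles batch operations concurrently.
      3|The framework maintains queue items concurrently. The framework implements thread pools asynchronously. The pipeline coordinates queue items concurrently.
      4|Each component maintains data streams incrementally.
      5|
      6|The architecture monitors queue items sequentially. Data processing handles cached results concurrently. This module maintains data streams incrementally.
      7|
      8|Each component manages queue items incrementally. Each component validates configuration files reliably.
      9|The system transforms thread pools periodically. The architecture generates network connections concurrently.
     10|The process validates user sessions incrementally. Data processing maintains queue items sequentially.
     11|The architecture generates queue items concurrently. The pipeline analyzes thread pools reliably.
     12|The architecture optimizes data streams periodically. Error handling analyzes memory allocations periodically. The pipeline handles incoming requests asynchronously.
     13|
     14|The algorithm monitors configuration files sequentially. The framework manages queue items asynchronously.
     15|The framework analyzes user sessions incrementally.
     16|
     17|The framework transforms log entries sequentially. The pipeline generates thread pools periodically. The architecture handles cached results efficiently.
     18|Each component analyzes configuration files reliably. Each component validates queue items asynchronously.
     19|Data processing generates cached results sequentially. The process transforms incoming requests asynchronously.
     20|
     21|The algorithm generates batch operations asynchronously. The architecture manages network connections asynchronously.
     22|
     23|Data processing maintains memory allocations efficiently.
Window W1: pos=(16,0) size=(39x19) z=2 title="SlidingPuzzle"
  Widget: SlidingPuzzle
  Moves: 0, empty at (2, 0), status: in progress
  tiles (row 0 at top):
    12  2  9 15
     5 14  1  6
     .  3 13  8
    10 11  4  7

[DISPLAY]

┠─────────────────────────────────────┨ 
┃┌────┬────┬────┬────┐                ┃ 
┃│ 12 │  2 │  9 │ 15 │                ┃ 
┃├────┼────┼────┼────┤                ┃ 
┃│  5 │ 14 │  1 │  6 │                ┃ 
┃├────┼────┼────┼────┤                ┃ 
┃│    │  3 │ 13 │  8 │                ┃ 
┃├────┼────┼────┼────┤                ┃ 
┃│ 10 │ 11 │  4 │  7 │                ┃ 
┃└────┴────┴────┴────┘                ┃ 
┃Moves: 0                             ┃ 
┃                                     ┃ 
┃                                     ┃ 
┃                                     ┃ 


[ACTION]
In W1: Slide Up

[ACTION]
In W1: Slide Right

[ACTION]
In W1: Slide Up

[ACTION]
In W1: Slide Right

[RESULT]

┠─────────────────────────────────────┨ 
┃┌────┬────┬────┬────┐                ┃ 
┃│ 12 │  2 │  9 │ 15 │                ┃ 
┃├────┼────┼────┼────┤                ┃ 
┃│  5 │ 14 │  1 │  6 │                ┃ 
┃├────┼────┼────┼────┤                ┃ 
┃│ 10 │  3 │ 13 │  8 │                ┃ 
┃├────┼────┼────┼────┤                ┃ 
┃│    │ 11 │  4 │  7 │                ┃ 
┃└────┴────┴────┴────┘                ┃ 
┃Moves: 1                             ┃ 
┃                                     ┃ 
┃                                     ┃ 
┃                                     ┃ 


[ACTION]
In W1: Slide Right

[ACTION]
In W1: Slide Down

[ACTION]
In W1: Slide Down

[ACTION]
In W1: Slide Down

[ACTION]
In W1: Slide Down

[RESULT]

┠─────────────────────────────────────┨ 
┃┌────┬────┬────┬────┐                ┃ 
┃│    │  2 │  9 │ 15 │                ┃ 
┃├────┼────┼────┼────┤                ┃ 
┃│ 12 │ 14 │  1 │  6 │                ┃ 
┃├────┼────┼────┼────┤                ┃ 
┃│  5 │  3 │ 13 │  8 │                ┃ 
┃├────┼────┼────┼────┤                ┃ 
┃│ 10 │ 11 │  4 │  7 │                ┃ 
┃└────┴────┴────┴────┘                ┃ 
┃Moves: 4                             ┃ 
┃                                     ┃ 
┃                                     ┃ 
┃                                     ┃ 


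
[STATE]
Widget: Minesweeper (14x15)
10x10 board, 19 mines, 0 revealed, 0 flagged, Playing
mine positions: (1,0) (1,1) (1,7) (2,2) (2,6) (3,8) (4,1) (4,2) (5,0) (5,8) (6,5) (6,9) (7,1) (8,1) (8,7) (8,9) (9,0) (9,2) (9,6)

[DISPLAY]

■■■■■■■■■■    
■■■■■■■■■■    
■■■■■■■■■■    
■■■■■■■■■■    
■■■■■■■■■■    
■■■■■■■■■■    
■■■■■■■■■■    
■■■■■■■■■■    
■■■■■■■■■■    
■■■■■■■■■■    
              
              
              
              
              


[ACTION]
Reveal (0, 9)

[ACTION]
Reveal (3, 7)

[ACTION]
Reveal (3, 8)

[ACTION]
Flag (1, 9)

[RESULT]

■■■■■■■■1     
✹✹■■■■■✹1     
■■✹■■■✹■21    
■■■■■■■2✹■    
■✹✹■■■■■■■    
✹■■■■■■■✹■    
■■■■■✹■■■✹    
■✹■■■■■■■■    
■✹■■■■■✹■✹    
✹■✹■■■✹■■■    
              
              
              
              
              


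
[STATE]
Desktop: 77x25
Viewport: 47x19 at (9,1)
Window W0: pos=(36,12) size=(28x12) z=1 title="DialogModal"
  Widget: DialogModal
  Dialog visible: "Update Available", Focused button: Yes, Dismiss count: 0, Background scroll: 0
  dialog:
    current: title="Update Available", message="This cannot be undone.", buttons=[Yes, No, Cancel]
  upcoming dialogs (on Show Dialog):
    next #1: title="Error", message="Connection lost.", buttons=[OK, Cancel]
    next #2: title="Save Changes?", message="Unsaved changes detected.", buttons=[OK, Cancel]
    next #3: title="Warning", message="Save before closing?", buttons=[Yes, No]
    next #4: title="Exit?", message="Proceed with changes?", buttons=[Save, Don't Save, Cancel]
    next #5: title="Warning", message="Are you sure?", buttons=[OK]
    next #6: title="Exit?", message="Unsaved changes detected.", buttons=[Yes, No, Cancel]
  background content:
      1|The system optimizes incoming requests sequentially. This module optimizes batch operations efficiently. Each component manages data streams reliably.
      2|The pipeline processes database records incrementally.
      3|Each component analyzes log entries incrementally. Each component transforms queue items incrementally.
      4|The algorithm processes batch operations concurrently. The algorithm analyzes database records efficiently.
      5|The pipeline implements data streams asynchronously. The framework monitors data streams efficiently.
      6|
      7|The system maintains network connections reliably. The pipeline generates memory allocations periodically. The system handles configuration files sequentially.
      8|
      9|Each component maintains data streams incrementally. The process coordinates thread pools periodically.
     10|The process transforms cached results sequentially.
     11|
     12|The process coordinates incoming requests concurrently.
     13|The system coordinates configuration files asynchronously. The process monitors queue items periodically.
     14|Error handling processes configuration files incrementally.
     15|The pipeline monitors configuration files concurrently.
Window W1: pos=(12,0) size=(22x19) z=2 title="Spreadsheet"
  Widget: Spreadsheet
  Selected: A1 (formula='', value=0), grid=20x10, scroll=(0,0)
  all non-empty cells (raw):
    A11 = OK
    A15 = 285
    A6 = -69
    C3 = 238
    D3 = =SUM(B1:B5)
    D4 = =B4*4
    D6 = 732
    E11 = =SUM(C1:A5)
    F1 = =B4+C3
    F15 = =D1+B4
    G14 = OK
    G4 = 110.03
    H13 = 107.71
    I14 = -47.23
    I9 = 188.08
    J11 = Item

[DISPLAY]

   ┃ Spreadsheet        ┃                      
   ┠────────────────────┨                      
   ┃A1:                 ┃                      
   ┃       A       B    ┃                      
   ┃--------------------┃                      
   ┃  1      [0]       0┃                      
   ┃  2        0       0┃                      
   ┃  3        0       0┃                      
   ┃  4        0       0┃                      
   ┃  5        0       0┃                      
   ┃  6      -69       0┃                      
   ┃  7        0       0┃  ┏━━━━━━━━━━━━━━━━━━━
   ┃  8        0       0┃  ┃ DialogModal       
   ┃  9        0       0┃  ┠───────────────────
   ┃ 10        0       0┃  ┃The system optimize
   ┃ 11 OK             0┃  ┃Th┌────────────────
   ┃ 12        0       0┃  ┃Ea│  Update Availab
   ┗━━━━━━━━━━━━━━━━━━━━┛  ┃Th│This cannot be u
                           ┃Th│[Yes]  No   Canc


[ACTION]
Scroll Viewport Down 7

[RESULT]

   ┃  1      [0]       0┃                      
   ┃  2        0       0┃                      
   ┃  3        0       0┃                      
   ┃  4        0       0┃                      
   ┃  5        0       0┃                      
   ┃  6      -69       0┃                      
   ┃  7        0       0┃  ┏━━━━━━━━━━━━━━━━━━━
   ┃  8        0       0┃  ┃ DialogModal       
   ┃  9        0       0┃  ┠───────────────────
   ┃ 10        0       0┃  ┃The system optimize
   ┃ 11 OK             0┃  ┃Th┌────────────────
   ┃ 12        0       0┃  ┃Ea│  Update Availab
   ┗━━━━━━━━━━━━━━━━━━━━┛  ┃Th│This cannot be u
                           ┃Th│[Yes]  No   Canc
                           ┃  └────────────────
                           ┃The system maintain
                           ┃                   
                           ┗━━━━━━━━━━━━━━━━━━━
                                               


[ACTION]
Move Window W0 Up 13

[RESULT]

   ┃  1      [0]       0┃  ┃Th│This cannot be u
   ┃  2        0       0┃  ┃Th│[Yes]  No   Canc
   ┃  3        0       0┃  ┃  └────────────────
   ┃  4        0       0┃  ┃The system maintain
   ┃  5        0       0┃  ┃                   
   ┃  6      -69       0┃  ┗━━━━━━━━━━━━━━━━━━━
   ┃  7        0       0┃                      
   ┃  8        0       0┃                      
   ┃  9        0       0┃                      
   ┃ 10        0       0┃                      
   ┃ 11 OK             0┃                      
   ┃ 12        0       0┃                      
   ┗━━━━━━━━━━━━━━━━━━━━┛                      
                                               
                                               
                                               
                                               
                                               
                                               


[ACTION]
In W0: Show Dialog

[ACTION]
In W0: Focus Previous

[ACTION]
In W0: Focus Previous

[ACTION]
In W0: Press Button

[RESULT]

   ┃  1      [0]       0┃  ┃The algorithm proce
   ┃  2        0       0┃  ┃The pipeline implem
   ┃  3        0       0┃  ┃                   
   ┃  4        0       0┃  ┃The system maintain
   ┃  5        0       0┃  ┃                   
   ┃  6      -69       0┃  ┗━━━━━━━━━━━━━━━━━━━
   ┃  7        0       0┃                      
   ┃  8        0       0┃                      
   ┃  9        0       0┃                      
   ┃ 10        0       0┃                      
   ┃ 11 OK             0┃                      
   ┃ 12        0       0┃                      
   ┗━━━━━━━━━━━━━━━━━━━━┛                      
                                               
                                               
                                               
                                               
                                               
                                               


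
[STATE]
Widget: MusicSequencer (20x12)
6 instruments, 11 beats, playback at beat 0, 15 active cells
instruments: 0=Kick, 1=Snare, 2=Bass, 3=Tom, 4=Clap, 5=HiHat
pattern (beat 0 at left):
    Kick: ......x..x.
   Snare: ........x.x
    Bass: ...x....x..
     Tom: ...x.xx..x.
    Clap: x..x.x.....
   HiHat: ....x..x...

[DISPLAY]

      ▼1234567890   
  Kick······█··█·   
 Snare········█·█   
  Bass···█····█··   
   Tom···█·██··█·   
  Clap█··█·█·····   
 HiHat····█··█···   
                    
                    
                    
                    
                    


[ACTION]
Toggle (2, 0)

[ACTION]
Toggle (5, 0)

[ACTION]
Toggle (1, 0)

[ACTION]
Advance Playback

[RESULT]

      0▼234567890   
  Kick······█··█·   
 Snare█·······█·█   
  Bass█··█····█··   
   Tom···█·██··█·   
  Clap█··█·█·····   
 HiHat█···█··█···   
                    
                    
                    
                    
                    


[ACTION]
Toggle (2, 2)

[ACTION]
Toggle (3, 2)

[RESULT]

      0▼234567890   
  Kick······█··█·   
 Snare█·······█·█   
  Bass█·██····█··   
   Tom··██·██··█·   
  Clap█··█·█·····   
 HiHat█···█··█···   
                    
                    
                    
                    
                    


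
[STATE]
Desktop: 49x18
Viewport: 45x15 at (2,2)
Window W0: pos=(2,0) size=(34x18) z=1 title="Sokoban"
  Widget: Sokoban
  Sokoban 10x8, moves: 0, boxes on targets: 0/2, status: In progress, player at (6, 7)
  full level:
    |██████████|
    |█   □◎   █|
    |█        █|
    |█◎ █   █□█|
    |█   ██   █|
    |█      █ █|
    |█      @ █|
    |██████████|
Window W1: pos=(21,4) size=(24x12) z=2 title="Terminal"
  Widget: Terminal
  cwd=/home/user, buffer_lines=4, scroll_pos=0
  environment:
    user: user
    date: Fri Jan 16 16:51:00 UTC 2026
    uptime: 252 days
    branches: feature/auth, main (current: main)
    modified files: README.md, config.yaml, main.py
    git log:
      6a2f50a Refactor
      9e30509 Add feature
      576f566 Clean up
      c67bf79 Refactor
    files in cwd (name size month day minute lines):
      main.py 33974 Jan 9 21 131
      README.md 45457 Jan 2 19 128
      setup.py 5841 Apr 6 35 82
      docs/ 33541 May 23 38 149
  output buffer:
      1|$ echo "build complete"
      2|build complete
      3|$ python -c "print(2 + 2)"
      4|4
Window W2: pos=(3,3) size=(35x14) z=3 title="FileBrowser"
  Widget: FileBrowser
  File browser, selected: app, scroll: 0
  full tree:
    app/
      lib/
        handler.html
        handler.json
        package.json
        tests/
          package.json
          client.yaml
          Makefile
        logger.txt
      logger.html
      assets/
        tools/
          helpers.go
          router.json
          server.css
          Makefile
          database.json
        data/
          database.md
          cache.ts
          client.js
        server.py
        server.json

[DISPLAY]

┠────────────────────────────────┨           
┃┏━━━━━━━━━━━━━━━━━━━━━━━━━━━━━━━━━┓         
┃┃ FileBrowser                     ┃━━━━━━┓  
┃┠─────────────────────────────────┨      ┃  
┃┃> [-] app/                       ┃──────┨  
┃┃    [+] lib/                     ┃mplete┃  
┃┃    logger.html                  ┃      ┃  
┃┃    [+] assets/                  ┃nt(2 +┃  
┃┃                                 ┃      ┃  
┃┃                                 ┃      ┃  
┃┃                                 ┃      ┃  
┃┃                                 ┃      ┃  
┃┃                                 ┃      ┃  
┃┃                                 ┃━━━━━━┛  
┃┗━━━━━━━━━━━━━━━━━━━━━━━━━━━━━━━━━┛         


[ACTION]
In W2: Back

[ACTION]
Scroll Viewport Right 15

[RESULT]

───────────────────────────────┨             
━━━━━━━━━━━━━━━━━━━━━━━━━━━━━━━━━┓           
 FileBrowser                     ┃━━━━━━┓    
─────────────────────────────────┨      ┃    
> [-] app/                       ┃──────┨    
    [+] lib/                     ┃mplete┃    
    logger.html                  ┃      ┃    
    [+] assets/                  ┃nt(2 +┃    
                                 ┃      ┃    
                                 ┃      ┃    
                                 ┃      ┃    
                                 ┃      ┃    
                                 ┃      ┃    
                                 ┃━━━━━━┛    
━━━━━━━━━━━━━━━━━━━━━━━━━━━━━━━━━┛           
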